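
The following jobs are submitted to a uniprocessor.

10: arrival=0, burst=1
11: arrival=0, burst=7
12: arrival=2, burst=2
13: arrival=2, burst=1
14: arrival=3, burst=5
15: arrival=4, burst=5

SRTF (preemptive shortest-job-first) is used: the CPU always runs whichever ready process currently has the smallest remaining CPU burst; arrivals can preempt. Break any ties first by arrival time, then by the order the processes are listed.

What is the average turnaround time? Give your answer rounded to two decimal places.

Schedule: | 10 0-1 | 11 1-2 | 13 2-3 | 12 3-5 | 14 5-10 | 15 10-15 | 11 15-21 |
Completion: 10=1  11=21  12=5  13=3  14=10  15=15
Turnaround (C−A): 10=1  11=21  12=3  13=1  14=7  15=11
Turnaround times: 10=1, 11=21, 12=3, 13=1, 14=7, 15=11
Average turnaround = (1+21+3+1+7+11) / 6 = 44/6 = 7.33

7.33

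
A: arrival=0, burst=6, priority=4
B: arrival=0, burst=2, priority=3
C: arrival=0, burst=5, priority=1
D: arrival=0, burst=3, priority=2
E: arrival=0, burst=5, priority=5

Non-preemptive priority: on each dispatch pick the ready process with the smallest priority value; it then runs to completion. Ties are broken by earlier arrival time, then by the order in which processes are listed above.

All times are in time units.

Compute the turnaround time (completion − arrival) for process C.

5

Gantt: | C 0-5 | D 5-8 | B 8-10 | A 10-16 | E 16-21 |
Completion: A=16  B=10  C=5  D=8  E=21
Turnaround (C−A): A=16  B=10  C=5  D=8  E=21
Turnaround(C) = completion − arrival = 5 − 0 = 5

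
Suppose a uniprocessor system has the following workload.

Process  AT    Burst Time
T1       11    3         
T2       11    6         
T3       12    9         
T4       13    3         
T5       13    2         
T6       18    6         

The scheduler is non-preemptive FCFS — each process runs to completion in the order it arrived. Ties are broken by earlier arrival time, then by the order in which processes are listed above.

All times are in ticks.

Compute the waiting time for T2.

3

Gantt: | idle 0-11 | T1 11-14 | T2 14-20 | T3 20-29 | T4 29-32 | T5 32-34 | T6 34-40 |
Completion: T1=14  T2=20  T3=29  T4=32  T5=34  T6=40
Turnaround (C−A): T1=3  T2=9  T3=17  T4=19  T5=21  T6=22
Waiting(T2) = turnaround − burst = 9 − 6 = 3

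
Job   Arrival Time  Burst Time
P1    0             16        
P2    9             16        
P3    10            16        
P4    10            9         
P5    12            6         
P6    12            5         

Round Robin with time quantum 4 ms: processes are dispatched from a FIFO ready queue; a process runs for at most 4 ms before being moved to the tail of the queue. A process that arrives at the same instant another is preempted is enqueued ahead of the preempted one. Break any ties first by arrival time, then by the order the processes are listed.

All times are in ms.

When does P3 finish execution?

68

Timeline: | P1 0-12 | P2 12-16 | P3 16-20 | P4 20-24 | P5 24-28 | P6 28-32 | P1 32-36 | P2 36-40 | P3 40-44 | P4 44-48 | P5 48-50 | P6 50-51 | P2 51-55 | P3 55-59 | P4 59-60 | P2 60-64 | P3 64-68 |
Completion: P1=36  P2=64  P3=68  P4=60  P5=50  P6=51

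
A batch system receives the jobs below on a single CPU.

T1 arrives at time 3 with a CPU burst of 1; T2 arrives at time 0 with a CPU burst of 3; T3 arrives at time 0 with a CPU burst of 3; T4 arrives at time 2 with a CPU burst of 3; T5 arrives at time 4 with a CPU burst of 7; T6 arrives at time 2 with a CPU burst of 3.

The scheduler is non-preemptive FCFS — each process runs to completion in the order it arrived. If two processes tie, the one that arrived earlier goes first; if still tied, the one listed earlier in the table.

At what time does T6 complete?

Schedule: | T2 0-3 | T3 3-6 | T4 6-9 | T6 9-12 | T1 12-13 | T5 13-20 |
Completion: T1=13  T2=3  T3=6  T4=9  T5=20  T6=12
Turnaround (C−A): T1=10  T2=3  T3=6  T4=7  T5=16  T6=10

12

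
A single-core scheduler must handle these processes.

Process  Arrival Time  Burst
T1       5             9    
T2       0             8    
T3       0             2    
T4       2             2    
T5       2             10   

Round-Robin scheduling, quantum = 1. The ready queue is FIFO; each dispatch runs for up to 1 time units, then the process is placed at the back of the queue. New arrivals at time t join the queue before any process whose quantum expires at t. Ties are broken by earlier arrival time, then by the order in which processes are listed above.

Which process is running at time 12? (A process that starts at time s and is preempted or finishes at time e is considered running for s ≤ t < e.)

T5

Schedule: | T2 0-1 | T3 1-2 | T2 2-3 | T4 3-4 | T5 4-5 | T3 5-6 | T2 6-7 | T4 7-8 | T1 8-9 | T5 9-10 | T2 10-11 | T1 11-12 | T5 12-13 | T2 13-14 | T1 14-15 | T5 15-16 | T2 16-17 | T1 17-18 | T5 18-19 | T2 19-20 | T1 20-21 | T5 21-22 | T2 22-23 | T1 23-24 | T5 24-25 | T1 25-26 | T5 26-27 | T1 27-28 | T5 28-29 | T1 29-30 | T5 30-31 |
Completion: T1=30  T2=23  T3=6  T4=8  T5=31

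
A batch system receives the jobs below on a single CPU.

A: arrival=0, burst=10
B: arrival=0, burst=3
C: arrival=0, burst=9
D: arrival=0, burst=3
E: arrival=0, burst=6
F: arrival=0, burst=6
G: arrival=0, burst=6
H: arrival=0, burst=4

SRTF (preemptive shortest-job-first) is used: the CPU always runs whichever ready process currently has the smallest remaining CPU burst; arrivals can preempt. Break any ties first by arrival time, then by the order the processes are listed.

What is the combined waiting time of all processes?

122

Timeline: | B 0-3 | D 3-6 | H 6-10 | E 10-16 | F 16-22 | G 22-28 | C 28-37 | A 37-47 |
Completion: A=47  B=3  C=37  D=6  E=16  F=22  G=28  H=10
Waiting = turnaround − burst: A=37, B=0, C=28, D=3, E=10, F=16, G=22, H=6
Total waiting = 37 + 0 + 28 + 3 + 10 + 16 + 22 + 6 = 122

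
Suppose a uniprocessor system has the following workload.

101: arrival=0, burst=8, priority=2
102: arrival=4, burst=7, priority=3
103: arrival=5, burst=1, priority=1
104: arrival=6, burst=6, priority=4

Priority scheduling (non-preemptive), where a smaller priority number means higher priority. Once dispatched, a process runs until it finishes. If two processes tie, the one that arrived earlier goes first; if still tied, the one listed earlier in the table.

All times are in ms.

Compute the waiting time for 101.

0

Gantt: | 101 0-8 | 103 8-9 | 102 9-16 | 104 16-22 |
Completion: 101=8  102=16  103=9  104=22
Waiting(101) = turnaround − burst = 8 − 8 = 0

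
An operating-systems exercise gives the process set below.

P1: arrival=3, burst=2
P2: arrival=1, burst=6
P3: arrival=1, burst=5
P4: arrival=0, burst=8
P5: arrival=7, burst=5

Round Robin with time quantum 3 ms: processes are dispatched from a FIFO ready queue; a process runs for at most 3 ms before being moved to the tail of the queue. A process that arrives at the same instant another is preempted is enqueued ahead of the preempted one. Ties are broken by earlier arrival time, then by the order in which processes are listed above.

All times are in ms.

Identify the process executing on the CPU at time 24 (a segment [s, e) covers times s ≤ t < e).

Schedule: | P4 0-3 | P2 3-6 | P3 6-9 | P1 9-11 | P4 11-14 | P2 14-17 | P5 17-20 | P3 20-22 | P4 22-24 | P5 24-26 |
Completion: P1=11  P2=17  P3=22  P4=24  P5=26
Turnaround (C−A): P1=8  P2=16  P3=21  P4=24  P5=19

P5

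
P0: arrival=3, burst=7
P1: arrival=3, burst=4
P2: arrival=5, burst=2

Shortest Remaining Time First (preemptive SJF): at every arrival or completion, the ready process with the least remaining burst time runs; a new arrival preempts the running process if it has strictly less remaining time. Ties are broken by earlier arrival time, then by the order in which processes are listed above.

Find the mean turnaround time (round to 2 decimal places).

Timeline: | idle 0-3 | P1 3-7 | P2 7-9 | P0 9-16 |
Completion: P0=16  P1=7  P2=9
Turnaround (C−A): P0=13  P1=4  P2=4
Turnaround times: P0=13, P1=4, P2=4
Average turnaround = (13+4+4) / 3 = 21/3 = 7.00

7.00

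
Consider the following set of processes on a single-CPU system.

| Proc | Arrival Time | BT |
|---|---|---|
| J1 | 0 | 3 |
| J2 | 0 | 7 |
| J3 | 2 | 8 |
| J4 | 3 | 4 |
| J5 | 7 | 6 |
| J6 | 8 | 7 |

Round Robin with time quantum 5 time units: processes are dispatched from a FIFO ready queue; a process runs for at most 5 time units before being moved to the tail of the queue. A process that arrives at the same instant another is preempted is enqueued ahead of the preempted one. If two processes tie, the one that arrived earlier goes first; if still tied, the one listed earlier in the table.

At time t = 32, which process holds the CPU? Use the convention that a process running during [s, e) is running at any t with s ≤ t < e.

Timeline: | J1 0-3 | J2 3-8 | J3 8-13 | J4 13-17 | J5 17-22 | J6 22-27 | J2 27-29 | J3 29-32 | J5 32-33 | J6 33-35 |
Completion: J1=3  J2=29  J3=32  J4=17  J5=33  J6=35

J5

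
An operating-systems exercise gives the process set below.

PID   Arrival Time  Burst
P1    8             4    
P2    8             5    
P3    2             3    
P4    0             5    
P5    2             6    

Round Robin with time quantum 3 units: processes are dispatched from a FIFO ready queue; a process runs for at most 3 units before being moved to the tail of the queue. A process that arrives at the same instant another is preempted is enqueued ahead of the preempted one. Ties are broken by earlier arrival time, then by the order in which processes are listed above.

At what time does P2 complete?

Gantt: | P4 0-3 | P3 3-6 | P5 6-9 | P4 9-11 | P1 11-14 | P2 14-17 | P5 17-20 | P1 20-21 | P2 21-23 |
Completion: P1=21  P2=23  P3=6  P4=11  P5=20

23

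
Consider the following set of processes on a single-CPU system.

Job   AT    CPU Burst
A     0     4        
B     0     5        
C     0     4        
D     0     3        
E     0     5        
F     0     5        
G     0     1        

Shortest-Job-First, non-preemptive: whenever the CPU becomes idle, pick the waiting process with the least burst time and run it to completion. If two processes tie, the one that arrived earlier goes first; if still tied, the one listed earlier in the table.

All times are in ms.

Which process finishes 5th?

Timeline: | G 0-1 | D 1-4 | A 4-8 | C 8-12 | B 12-17 | E 17-22 | F 22-27 |
Completion: A=8  B=17  C=12  D=4  E=22  F=27  G=1
Turnaround (C−A): A=8  B=17  C=12  D=4  E=22  F=27  G=1
Finish order: G → D → A → C → B → E → F

B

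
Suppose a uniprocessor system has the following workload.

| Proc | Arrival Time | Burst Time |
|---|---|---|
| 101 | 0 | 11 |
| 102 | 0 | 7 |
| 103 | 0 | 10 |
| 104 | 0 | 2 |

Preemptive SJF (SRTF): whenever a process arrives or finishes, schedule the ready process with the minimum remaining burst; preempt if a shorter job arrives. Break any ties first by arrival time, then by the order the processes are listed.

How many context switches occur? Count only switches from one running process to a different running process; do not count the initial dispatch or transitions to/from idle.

Timeline: | 104 0-2 | 102 2-9 | 103 9-19 | 101 19-30 |
Completion: 101=30  102=9  103=19  104=2
Turnaround (C−A): 101=30  102=9  103=19  104=2

3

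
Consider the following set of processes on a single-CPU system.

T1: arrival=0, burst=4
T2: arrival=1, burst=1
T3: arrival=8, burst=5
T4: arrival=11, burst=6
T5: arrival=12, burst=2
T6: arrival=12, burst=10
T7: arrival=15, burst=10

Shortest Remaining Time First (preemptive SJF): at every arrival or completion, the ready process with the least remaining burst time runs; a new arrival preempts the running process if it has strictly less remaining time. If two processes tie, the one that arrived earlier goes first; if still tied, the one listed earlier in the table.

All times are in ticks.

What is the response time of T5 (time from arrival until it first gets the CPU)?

Gantt: | T1 0-1 | T2 1-2 | T1 2-5 | idle 5-8 | T3 8-13 | T5 13-15 | T4 15-21 | T6 21-31 | T7 31-41 |
Completion: T1=5  T2=2  T3=13  T4=21  T5=15  T6=31  T7=41
Turnaround (C−A): T1=5  T2=1  T3=5  T4=10  T5=3  T6=19  T7=26
Response(T5) = first start − arrival = 13 − 12 = 1

1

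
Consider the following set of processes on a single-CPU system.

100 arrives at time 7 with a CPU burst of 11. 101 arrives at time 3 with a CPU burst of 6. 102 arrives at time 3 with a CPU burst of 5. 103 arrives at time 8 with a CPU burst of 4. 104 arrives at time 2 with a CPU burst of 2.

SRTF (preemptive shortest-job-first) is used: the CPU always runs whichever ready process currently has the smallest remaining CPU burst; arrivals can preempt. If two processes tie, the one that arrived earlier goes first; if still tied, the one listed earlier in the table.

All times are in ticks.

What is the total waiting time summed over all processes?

24

Schedule: | idle 0-2 | 104 2-4 | 102 4-9 | 103 9-13 | 101 13-19 | 100 19-30 |
Completion: 100=30  101=19  102=9  103=13  104=4
Turnaround (C−A): 100=23  101=16  102=6  103=5  104=2
Waiting = turnaround − burst: 100=12, 101=10, 102=1, 103=1, 104=0
Total waiting = 12 + 10 + 1 + 1 + 0 = 24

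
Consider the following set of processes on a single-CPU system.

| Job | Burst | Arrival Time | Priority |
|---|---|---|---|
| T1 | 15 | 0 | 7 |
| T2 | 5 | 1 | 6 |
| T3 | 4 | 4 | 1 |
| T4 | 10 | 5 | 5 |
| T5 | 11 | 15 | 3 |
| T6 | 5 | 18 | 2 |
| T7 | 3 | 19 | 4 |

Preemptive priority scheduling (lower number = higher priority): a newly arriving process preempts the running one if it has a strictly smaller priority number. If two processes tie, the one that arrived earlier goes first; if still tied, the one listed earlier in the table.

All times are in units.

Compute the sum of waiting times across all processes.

Gantt: | T1 0-1 | T2 1-4 | T3 4-8 | T4 8-15 | T5 15-18 | T6 18-23 | T5 23-31 | T7 31-34 | T4 34-37 | T2 37-39 | T1 39-53 |
Completion: T1=53  T2=39  T3=8  T4=37  T5=31  T6=23  T7=34
Turnaround (C−A): T1=53  T2=38  T3=4  T4=32  T5=16  T6=5  T7=15
Waiting = turnaround − burst: T1=38, T2=33, T3=0, T4=22, T5=5, T6=0, T7=12
Total waiting = 38 + 33 + 0 + 22 + 5 + 0 + 12 = 110

110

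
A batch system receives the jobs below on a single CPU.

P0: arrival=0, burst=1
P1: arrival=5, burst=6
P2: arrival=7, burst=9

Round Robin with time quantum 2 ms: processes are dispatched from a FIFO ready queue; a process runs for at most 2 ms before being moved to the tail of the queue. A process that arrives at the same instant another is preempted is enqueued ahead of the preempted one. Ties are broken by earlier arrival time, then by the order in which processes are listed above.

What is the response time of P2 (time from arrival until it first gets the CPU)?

0

Timeline: | P0 0-1 | idle 1-5 | P1 5-7 | P2 7-9 | P1 9-11 | P2 11-13 | P1 13-15 | P2 15-20 |
Completion: P0=1  P1=15  P2=20
Turnaround (C−A): P0=1  P1=10  P2=13
Response(P2) = first start − arrival = 7 − 7 = 0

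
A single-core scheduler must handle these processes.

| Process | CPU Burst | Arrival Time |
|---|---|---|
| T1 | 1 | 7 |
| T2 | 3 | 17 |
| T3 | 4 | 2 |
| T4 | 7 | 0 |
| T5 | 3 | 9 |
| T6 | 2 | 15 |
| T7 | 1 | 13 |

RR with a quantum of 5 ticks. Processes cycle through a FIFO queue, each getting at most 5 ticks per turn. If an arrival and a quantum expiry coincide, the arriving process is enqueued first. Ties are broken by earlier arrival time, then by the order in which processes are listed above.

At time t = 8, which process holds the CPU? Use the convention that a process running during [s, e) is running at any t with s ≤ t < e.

Timeline: | T4 0-5 | T3 5-9 | T4 9-11 | T1 11-12 | T5 12-15 | T7 15-16 | T6 16-18 | T2 18-21 |
Completion: T1=12  T2=21  T3=9  T4=11  T5=15  T6=18  T7=16
Turnaround (C−A): T1=5  T2=4  T3=7  T4=11  T5=6  T6=3  T7=3

T3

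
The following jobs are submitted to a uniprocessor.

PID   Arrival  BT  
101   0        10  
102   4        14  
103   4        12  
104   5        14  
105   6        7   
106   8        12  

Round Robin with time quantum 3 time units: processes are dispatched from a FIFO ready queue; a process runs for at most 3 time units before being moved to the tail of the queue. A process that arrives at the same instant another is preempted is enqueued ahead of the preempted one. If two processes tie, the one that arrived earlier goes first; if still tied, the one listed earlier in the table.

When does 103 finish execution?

59

Timeline: | 101 0-6 | 102 6-9 | 103 9-12 | 104 12-15 | 105 15-18 | 101 18-21 | 106 21-24 | 102 24-27 | 103 27-30 | 104 30-33 | 105 33-36 | 101 36-37 | 106 37-40 | 102 40-43 | 103 43-46 | 104 46-49 | 105 49-50 | 106 50-53 | 102 53-56 | 103 56-59 | 104 59-62 | 106 62-65 | 102 65-67 | 104 67-69 |
Completion: 101=37  102=67  103=59  104=69  105=50  106=65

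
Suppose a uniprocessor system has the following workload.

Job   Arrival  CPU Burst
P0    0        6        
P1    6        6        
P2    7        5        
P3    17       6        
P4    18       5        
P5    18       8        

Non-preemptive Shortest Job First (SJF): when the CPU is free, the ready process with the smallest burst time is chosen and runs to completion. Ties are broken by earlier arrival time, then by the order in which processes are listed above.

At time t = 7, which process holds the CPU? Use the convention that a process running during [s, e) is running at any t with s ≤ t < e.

P1

Gantt: | P0 0-6 | P1 6-12 | P2 12-17 | P3 17-23 | P4 23-28 | P5 28-36 |
Completion: P0=6  P1=12  P2=17  P3=23  P4=28  P5=36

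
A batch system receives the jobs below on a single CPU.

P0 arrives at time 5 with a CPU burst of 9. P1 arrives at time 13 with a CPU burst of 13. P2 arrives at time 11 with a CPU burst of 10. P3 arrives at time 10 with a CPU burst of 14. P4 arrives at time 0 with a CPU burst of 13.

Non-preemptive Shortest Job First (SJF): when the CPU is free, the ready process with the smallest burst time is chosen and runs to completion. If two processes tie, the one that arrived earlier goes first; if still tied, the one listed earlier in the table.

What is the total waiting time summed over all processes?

Timeline: | P4 0-13 | P0 13-22 | P2 22-32 | P1 32-45 | P3 45-59 |
Completion: P0=22  P1=45  P2=32  P3=59  P4=13
Turnaround (C−A): P0=17  P1=32  P2=21  P3=49  P4=13
Waiting = turnaround − burst: P0=8, P1=19, P2=11, P3=35, P4=0
Total waiting = 8 + 19 + 11 + 35 + 0 = 73

73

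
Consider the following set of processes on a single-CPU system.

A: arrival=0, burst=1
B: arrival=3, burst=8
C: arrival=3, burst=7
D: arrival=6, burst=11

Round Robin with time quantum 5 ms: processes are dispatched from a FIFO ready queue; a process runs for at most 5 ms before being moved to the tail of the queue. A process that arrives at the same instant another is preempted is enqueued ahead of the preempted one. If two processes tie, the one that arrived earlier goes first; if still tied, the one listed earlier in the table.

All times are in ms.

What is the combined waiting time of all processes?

Gantt: | A 0-1 | idle 1-3 | B 3-8 | C 8-13 | D 13-18 | B 18-21 | C 21-23 | D 23-29 |
Completion: A=1  B=21  C=23  D=29
Waiting = turnaround − burst: A=0, B=10, C=13, D=12
Total waiting = 0 + 10 + 13 + 12 = 35

35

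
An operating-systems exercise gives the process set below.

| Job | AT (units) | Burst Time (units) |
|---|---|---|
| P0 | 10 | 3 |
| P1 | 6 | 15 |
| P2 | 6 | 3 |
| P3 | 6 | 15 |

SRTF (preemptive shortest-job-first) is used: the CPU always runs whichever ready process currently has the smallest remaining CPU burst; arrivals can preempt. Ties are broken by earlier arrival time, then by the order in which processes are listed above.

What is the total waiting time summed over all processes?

27

Gantt: | idle 0-6 | P2 6-9 | P1 9-10 | P0 10-13 | P1 13-27 | P3 27-42 |
Completion: P0=13  P1=27  P2=9  P3=42
Turnaround (C−A): P0=3  P1=21  P2=3  P3=36
Waiting = turnaround − burst: P0=0, P1=6, P2=0, P3=21
Total waiting = 0 + 6 + 0 + 21 = 27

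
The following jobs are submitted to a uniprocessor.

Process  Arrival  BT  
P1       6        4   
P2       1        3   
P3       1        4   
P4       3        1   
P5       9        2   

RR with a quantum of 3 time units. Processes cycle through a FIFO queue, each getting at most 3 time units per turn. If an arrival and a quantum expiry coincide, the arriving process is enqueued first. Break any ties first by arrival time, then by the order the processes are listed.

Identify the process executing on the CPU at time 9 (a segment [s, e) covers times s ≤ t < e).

P1

Timeline: | idle 0-1 | P2 1-4 | P3 4-7 | P4 7-8 | P1 8-11 | P3 11-12 | P5 12-14 | P1 14-15 |
Completion: P1=15  P2=4  P3=12  P4=8  P5=14
Turnaround (C−A): P1=9  P2=3  P3=11  P4=5  P5=5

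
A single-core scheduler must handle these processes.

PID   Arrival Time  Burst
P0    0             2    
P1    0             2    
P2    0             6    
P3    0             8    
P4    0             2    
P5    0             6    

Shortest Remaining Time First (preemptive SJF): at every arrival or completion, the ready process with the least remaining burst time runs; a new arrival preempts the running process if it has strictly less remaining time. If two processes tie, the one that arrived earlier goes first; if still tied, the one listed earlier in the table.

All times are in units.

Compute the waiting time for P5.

12

Timeline: | P0 0-2 | P1 2-4 | P4 4-6 | P2 6-12 | P5 12-18 | P3 18-26 |
Completion: P0=2  P1=4  P2=12  P3=26  P4=6  P5=18
Waiting(P5) = turnaround − burst = 18 − 6 = 12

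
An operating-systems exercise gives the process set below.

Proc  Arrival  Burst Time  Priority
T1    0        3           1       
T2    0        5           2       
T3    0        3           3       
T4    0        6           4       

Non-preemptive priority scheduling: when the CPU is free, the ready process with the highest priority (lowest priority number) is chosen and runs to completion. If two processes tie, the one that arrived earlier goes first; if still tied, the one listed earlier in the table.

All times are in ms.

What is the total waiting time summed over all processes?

Gantt: | T1 0-3 | T2 3-8 | T3 8-11 | T4 11-17 |
Completion: T1=3  T2=8  T3=11  T4=17
Turnaround (C−A): T1=3  T2=8  T3=11  T4=17
Waiting = turnaround − burst: T1=0, T2=3, T3=8, T4=11
Total waiting = 0 + 3 + 8 + 11 = 22

22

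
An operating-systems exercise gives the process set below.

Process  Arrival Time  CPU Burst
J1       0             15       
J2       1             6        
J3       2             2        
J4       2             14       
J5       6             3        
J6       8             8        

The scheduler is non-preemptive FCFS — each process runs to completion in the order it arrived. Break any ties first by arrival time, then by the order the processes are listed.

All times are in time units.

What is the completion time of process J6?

Timeline: | J1 0-15 | J2 15-21 | J3 21-23 | J4 23-37 | J5 37-40 | J6 40-48 |
Completion: J1=15  J2=21  J3=23  J4=37  J5=40  J6=48
Turnaround (C−A): J1=15  J2=20  J3=21  J4=35  J5=34  J6=40

48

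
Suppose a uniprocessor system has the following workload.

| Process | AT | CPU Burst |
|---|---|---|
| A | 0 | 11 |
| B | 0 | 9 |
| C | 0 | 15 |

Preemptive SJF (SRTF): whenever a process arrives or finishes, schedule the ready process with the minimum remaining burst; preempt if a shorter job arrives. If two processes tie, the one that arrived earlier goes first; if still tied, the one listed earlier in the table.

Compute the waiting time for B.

0

Gantt: | B 0-9 | A 9-20 | C 20-35 |
Completion: A=20  B=9  C=35
Turnaround (C−A): A=20  B=9  C=35
Waiting(B) = turnaround − burst = 9 − 9 = 0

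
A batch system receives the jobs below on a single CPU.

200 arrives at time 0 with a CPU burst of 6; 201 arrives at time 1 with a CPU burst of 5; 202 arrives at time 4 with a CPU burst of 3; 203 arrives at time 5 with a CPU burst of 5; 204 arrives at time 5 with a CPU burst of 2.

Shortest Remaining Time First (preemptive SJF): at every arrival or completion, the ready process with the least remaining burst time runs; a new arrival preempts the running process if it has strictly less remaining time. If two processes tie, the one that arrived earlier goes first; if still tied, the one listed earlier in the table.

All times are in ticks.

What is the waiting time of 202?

4

Timeline: | 200 0-6 | 204 6-8 | 202 8-11 | 201 11-16 | 203 16-21 |
Completion: 200=6  201=16  202=11  203=21  204=8
Turnaround (C−A): 200=6  201=15  202=7  203=16  204=3
Waiting(202) = turnaround − burst = 7 − 3 = 4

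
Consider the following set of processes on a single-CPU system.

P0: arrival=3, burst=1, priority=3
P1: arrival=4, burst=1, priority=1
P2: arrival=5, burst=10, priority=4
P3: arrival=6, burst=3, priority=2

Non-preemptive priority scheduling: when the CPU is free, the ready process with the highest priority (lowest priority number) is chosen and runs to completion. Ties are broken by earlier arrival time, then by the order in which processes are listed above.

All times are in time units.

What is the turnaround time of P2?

10

Gantt: | idle 0-3 | P0 3-4 | P1 4-5 | P2 5-15 | P3 15-18 |
Completion: P0=4  P1=5  P2=15  P3=18
Turnaround(P2) = completion − arrival = 15 − 5 = 10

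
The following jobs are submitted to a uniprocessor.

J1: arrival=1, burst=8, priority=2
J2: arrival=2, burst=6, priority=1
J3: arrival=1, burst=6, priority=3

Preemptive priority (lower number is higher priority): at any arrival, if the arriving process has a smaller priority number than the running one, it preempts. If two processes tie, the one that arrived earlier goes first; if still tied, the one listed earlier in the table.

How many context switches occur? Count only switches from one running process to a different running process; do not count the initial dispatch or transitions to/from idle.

Schedule: | idle 0-1 | J1 1-2 | J2 2-8 | J1 8-15 | J3 15-21 |
Completion: J1=15  J2=8  J3=21

3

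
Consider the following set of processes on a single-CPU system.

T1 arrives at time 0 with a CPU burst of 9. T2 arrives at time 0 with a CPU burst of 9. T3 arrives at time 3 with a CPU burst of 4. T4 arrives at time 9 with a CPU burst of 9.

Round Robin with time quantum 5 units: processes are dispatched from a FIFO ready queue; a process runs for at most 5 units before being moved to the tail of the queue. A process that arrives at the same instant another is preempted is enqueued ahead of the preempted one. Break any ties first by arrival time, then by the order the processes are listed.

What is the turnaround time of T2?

27

Schedule: | T1 0-5 | T2 5-10 | T3 10-14 | T1 14-18 | T4 18-23 | T2 23-27 | T4 27-31 |
Completion: T1=18  T2=27  T3=14  T4=31
Turnaround (C−A): T1=18  T2=27  T3=11  T4=22
Turnaround(T2) = completion − arrival = 27 − 0 = 27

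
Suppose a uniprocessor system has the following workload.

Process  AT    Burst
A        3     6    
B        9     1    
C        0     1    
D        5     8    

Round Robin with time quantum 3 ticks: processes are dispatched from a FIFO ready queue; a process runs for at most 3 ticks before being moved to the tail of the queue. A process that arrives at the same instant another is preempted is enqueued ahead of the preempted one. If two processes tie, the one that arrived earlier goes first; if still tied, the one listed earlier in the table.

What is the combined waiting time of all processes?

Timeline: | C 0-1 | idle 1-3 | A 3-6 | D 6-9 | A 9-12 | B 12-13 | D 13-18 |
Completion: A=12  B=13  C=1  D=18
Turnaround (C−A): A=9  B=4  C=1  D=13
Waiting = turnaround − burst: A=3, B=3, C=0, D=5
Total waiting = 3 + 3 + 0 + 5 = 11

11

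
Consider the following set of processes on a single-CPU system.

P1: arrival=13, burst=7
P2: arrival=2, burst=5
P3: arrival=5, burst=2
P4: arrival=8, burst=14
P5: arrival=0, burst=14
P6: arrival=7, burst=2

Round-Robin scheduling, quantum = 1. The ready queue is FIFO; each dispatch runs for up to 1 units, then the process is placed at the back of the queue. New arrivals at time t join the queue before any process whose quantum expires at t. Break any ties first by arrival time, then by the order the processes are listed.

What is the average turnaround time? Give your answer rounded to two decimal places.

21.33

Schedule: | P5 0-2 | P2 2-3 | P5 3-4 | P2 4-5 | P5 5-6 | P3 6-7 | P2 7-8 | P5 8-9 | P6 9-10 | P3 10-11 | P4 11-12 | P2 12-13 | P5 13-14 | P6 14-15 | P4 15-16 | P1 16-17 | P2 17-18 | P5 18-19 | P4 19-20 | P1 20-21 | P5 21-22 | P4 22-23 | P1 23-24 | P5 24-25 | P4 25-26 | P1 26-27 | P5 27-28 | P4 28-29 | P1 29-30 | P5 30-31 | P4 31-32 | P1 32-33 | P5 33-34 | P4 34-35 | P1 35-36 | P5 36-37 | P4 37-38 | P5 38-39 | P4 39-44 |
Completion: P1=36  P2=18  P3=11  P4=44  P5=39  P6=15
Turnaround times: P1=23, P2=16, P3=6, P4=36, P5=39, P6=8
Average turnaround = (23+16+6+36+39+8) / 6 = 128/6 = 21.33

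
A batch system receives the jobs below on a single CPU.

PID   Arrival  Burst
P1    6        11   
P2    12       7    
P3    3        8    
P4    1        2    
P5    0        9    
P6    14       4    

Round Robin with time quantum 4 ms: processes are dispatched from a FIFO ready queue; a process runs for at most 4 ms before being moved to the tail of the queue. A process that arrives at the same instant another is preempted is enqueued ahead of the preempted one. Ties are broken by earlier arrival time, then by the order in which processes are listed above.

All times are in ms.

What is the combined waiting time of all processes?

Schedule: | P5 0-4 | P4 4-6 | P3 6-10 | P5 10-14 | P1 14-18 | P3 18-22 | P2 22-26 | P6 26-30 | P5 30-31 | P1 31-35 | P2 35-38 | P1 38-41 |
Completion: P1=41  P2=38  P3=22  P4=6  P5=31  P6=30
Turnaround (C−A): P1=35  P2=26  P3=19  P4=5  P5=31  P6=16
Waiting = turnaround − burst: P1=24, P2=19, P3=11, P4=3, P5=22, P6=12
Total waiting = 24 + 19 + 11 + 3 + 22 + 12 = 91

91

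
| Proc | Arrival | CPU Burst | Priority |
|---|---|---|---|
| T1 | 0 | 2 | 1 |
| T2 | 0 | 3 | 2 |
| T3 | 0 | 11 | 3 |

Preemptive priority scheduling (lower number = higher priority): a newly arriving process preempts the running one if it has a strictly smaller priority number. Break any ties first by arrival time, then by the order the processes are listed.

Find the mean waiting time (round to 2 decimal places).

2.33

Timeline: | T1 0-2 | T2 2-5 | T3 5-16 |
Completion: T1=2  T2=5  T3=16
Turnaround (C−A): T1=2  T2=5  T3=16
Waiting times: T1=0, T2=2, T3=5
Average waiting = (0+2+5) / 3 = 7/3 = 2.33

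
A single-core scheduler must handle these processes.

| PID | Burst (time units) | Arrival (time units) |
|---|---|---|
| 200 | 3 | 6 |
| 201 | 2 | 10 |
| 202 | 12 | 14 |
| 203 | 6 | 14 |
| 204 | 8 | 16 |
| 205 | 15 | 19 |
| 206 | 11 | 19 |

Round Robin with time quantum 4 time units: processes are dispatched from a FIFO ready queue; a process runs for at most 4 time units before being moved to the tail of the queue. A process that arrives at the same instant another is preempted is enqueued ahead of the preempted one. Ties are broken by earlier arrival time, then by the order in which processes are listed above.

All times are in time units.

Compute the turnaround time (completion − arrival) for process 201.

2

Timeline: | idle 0-6 | 200 6-9 | idle 9-10 | 201 10-12 | idle 12-14 | 202 14-18 | 203 18-22 | 204 22-26 | 202 26-30 | 205 30-34 | 206 34-38 | 203 38-40 | 204 40-44 | 202 44-48 | 205 48-52 | 206 52-56 | 205 56-60 | 206 60-63 | 205 63-66 |
Completion: 200=9  201=12  202=48  203=40  204=44  205=66  206=63
Turnaround(201) = completion − arrival = 12 − 10 = 2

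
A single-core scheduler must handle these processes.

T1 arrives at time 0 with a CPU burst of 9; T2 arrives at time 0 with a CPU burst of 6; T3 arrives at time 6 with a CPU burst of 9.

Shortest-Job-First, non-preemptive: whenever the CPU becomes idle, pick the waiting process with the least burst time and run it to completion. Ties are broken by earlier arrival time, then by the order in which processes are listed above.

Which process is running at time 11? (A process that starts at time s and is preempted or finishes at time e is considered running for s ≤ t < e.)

Schedule: | T2 0-6 | T1 6-15 | T3 15-24 |
Completion: T1=15  T2=6  T3=24
Turnaround (C−A): T1=15  T2=6  T3=18

T1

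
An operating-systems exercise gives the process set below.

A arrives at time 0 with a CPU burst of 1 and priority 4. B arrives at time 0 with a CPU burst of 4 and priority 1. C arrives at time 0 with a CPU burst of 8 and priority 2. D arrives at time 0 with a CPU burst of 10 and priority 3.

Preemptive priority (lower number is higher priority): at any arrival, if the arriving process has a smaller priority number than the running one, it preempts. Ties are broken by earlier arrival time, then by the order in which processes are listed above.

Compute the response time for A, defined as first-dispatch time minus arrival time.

22

Gantt: | B 0-4 | C 4-12 | D 12-22 | A 22-23 |
Completion: A=23  B=4  C=12  D=22
Turnaround (C−A): A=23  B=4  C=12  D=22
Response(A) = first start − arrival = 22 − 0 = 22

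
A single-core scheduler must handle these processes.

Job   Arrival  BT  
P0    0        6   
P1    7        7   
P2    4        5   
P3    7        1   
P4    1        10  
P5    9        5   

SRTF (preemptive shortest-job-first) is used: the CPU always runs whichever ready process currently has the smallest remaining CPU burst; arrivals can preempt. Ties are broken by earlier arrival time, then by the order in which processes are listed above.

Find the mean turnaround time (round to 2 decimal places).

Timeline: | P0 0-6 | P2 6-7 | P3 7-8 | P2 8-12 | P5 12-17 | P1 17-24 | P4 24-34 |
Completion: P0=6  P1=24  P2=12  P3=8  P4=34  P5=17
Turnaround times: P0=6, P1=17, P2=8, P3=1, P4=33, P5=8
Average turnaround = (6+17+8+1+33+8) / 6 = 73/6 = 12.17

12.17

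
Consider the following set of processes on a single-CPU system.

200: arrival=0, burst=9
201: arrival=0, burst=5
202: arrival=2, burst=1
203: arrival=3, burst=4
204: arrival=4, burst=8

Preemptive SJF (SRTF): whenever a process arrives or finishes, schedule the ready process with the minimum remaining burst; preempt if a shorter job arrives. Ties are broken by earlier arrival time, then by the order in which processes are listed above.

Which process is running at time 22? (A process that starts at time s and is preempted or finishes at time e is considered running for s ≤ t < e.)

Gantt: | 201 0-2 | 202 2-3 | 201 3-6 | 203 6-10 | 204 10-18 | 200 18-27 |
Completion: 200=27  201=6  202=3  203=10  204=18
Turnaround (C−A): 200=27  201=6  202=1  203=7  204=14

200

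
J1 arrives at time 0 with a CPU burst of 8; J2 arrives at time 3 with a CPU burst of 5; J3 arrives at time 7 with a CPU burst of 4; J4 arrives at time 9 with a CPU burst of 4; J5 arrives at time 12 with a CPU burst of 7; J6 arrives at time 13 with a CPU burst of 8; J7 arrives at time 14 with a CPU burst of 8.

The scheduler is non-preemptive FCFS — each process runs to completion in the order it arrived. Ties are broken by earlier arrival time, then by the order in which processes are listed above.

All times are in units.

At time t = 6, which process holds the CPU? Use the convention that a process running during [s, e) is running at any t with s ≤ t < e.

J1

Timeline: | J1 0-8 | J2 8-13 | J3 13-17 | J4 17-21 | J5 21-28 | J6 28-36 | J7 36-44 |
Completion: J1=8  J2=13  J3=17  J4=21  J5=28  J6=36  J7=44
Turnaround (C−A): J1=8  J2=10  J3=10  J4=12  J5=16  J6=23  J7=30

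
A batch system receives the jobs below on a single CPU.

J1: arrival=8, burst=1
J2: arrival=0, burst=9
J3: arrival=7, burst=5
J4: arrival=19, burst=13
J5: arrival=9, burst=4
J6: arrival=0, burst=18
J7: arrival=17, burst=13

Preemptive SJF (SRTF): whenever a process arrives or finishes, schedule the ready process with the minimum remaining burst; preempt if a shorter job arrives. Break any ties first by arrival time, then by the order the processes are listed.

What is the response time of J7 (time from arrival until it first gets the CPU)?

Timeline: | J2 0-9 | J1 9-10 | J5 10-14 | J3 14-19 | J7 19-32 | J4 32-45 | J6 45-63 |
Completion: J1=10  J2=9  J3=19  J4=45  J5=14  J6=63  J7=32
Response(J7) = first start − arrival = 19 − 17 = 2

2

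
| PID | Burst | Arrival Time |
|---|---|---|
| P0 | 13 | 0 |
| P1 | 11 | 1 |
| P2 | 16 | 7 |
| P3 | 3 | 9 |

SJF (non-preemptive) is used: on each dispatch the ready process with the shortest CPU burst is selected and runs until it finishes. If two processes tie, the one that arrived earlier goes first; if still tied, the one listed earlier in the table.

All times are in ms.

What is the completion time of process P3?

Gantt: | P0 0-13 | P3 13-16 | P1 16-27 | P2 27-43 |
Completion: P0=13  P1=27  P2=43  P3=16
Turnaround (C−A): P0=13  P1=26  P2=36  P3=7

16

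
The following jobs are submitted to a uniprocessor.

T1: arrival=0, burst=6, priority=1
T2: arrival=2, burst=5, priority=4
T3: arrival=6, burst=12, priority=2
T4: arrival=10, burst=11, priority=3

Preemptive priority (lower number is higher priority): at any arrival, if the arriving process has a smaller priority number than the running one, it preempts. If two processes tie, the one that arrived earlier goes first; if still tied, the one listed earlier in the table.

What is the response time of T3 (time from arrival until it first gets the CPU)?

Gantt: | T1 0-6 | T3 6-18 | T4 18-29 | T2 29-34 |
Completion: T1=6  T2=34  T3=18  T4=29
Response(T3) = first start − arrival = 6 − 6 = 0

0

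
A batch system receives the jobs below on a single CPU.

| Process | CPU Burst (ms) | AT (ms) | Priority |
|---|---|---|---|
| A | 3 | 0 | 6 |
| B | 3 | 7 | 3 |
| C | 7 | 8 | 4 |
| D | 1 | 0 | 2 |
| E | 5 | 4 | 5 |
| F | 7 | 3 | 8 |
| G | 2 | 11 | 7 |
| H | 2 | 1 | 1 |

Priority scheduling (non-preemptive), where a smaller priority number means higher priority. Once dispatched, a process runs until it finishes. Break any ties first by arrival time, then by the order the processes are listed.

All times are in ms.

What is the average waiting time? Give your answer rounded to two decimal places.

5.63

Schedule: | D 0-1 | H 1-3 | A 3-6 | E 6-11 | B 11-14 | C 14-21 | G 21-23 | F 23-30 |
Completion: A=6  B=14  C=21  D=1  E=11  F=30  G=23  H=3
Turnaround (C−A): A=6  B=7  C=13  D=1  E=7  F=27  G=12  H=2
Waiting times: A=3, B=4, C=6, D=0, E=2, F=20, G=10, H=0
Average waiting = (3+4+6+0+2+20+10+0) / 8 = 45/8 = 5.63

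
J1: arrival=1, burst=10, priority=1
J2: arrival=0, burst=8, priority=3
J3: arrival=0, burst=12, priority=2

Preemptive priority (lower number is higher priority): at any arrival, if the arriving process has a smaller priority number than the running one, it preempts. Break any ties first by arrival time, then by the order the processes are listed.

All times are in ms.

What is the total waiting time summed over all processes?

Gantt: | J3 0-1 | J1 1-11 | J3 11-22 | J2 22-30 |
Completion: J1=11  J2=30  J3=22
Turnaround (C−A): J1=10  J2=30  J3=22
Waiting = turnaround − burst: J1=0, J2=22, J3=10
Total waiting = 0 + 22 + 10 = 32

32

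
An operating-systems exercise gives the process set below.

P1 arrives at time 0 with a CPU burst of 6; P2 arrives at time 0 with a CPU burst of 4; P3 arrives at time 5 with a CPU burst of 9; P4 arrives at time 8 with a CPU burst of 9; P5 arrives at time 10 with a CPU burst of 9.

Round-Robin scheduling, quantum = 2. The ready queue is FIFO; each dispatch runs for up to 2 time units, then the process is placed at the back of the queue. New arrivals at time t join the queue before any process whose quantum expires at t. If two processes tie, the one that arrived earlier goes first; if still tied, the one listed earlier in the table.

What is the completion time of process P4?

Timeline: | P1 0-2 | P2 2-4 | P1 4-6 | P2 6-8 | P3 8-10 | P1 10-12 | P4 12-14 | P5 14-16 | P3 16-18 | P4 18-20 | P5 20-22 | P3 22-24 | P4 24-26 | P5 26-28 | P3 28-30 | P4 30-32 | P5 32-34 | P3 34-35 | P4 35-36 | P5 36-37 |
Completion: P1=12  P2=8  P3=35  P4=36  P5=37
Turnaround (C−A): P1=12  P2=8  P3=30  P4=28  P5=27

36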